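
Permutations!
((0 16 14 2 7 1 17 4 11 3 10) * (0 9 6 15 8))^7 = ((0 16 14 2 7 1 17 4 11 3 10 9 6 15 8))^7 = (0 4 8 17 15 1 6 7 9 2 10 14 3 16 11)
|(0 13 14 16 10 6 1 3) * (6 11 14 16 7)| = 10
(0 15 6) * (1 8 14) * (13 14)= [15, 8, 2, 3, 4, 5, 0, 7, 13, 9, 10, 11, 12, 14, 1, 6]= (0 15 6)(1 8 13 14)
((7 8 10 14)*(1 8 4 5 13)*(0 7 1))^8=((0 7 4 5 13)(1 8 10 14))^8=(14)(0 5 7 13 4)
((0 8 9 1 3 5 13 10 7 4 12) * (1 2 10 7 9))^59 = ((0 8 1 3 5 13 7 4 12)(2 10 9))^59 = (0 13 8 7 1 4 3 12 5)(2 9 10)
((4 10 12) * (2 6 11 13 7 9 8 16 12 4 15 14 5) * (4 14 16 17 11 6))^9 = (2 5 14 10 4)(7 17)(8 13)(9 11)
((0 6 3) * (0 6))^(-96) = ((3 6))^(-96) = (6)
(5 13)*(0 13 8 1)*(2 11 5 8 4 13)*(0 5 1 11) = (0 2)(1 5 4 13 8 11) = [2, 5, 0, 3, 13, 4, 6, 7, 11, 9, 10, 1, 12, 8]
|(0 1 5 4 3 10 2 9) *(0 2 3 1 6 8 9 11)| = 6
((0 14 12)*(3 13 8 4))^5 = (0 12 14)(3 13 8 4)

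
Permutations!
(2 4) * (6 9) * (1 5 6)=(1 5 6 9)(2 4)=[0, 5, 4, 3, 2, 6, 9, 7, 8, 1]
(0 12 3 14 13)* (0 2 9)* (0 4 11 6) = (0 12 3 14 13 2 9 4 11 6) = [12, 1, 9, 14, 11, 5, 0, 7, 8, 4, 10, 6, 3, 2, 13]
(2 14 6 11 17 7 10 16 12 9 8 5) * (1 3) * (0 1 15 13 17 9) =(0 1 3 15 13 17 7 10 16 12)(2 14 6 11 9 8 5) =[1, 3, 14, 15, 4, 2, 11, 10, 5, 8, 16, 9, 0, 17, 6, 13, 12, 7]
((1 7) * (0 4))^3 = ((0 4)(1 7))^3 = (0 4)(1 7)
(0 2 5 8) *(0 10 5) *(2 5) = (0 5 8 10 2) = [5, 1, 0, 3, 4, 8, 6, 7, 10, 9, 2]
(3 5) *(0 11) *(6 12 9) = (0 11)(3 5)(6 12 9) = [11, 1, 2, 5, 4, 3, 12, 7, 8, 6, 10, 0, 9]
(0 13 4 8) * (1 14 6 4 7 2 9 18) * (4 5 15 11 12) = (0 13 7 2 9 18 1 14 6 5 15 11 12 4 8) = [13, 14, 9, 3, 8, 15, 5, 2, 0, 18, 10, 12, 4, 7, 6, 11, 16, 17, 1]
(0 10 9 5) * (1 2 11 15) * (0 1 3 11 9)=(0 10)(1 2 9 5)(3 11 15)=[10, 2, 9, 11, 4, 1, 6, 7, 8, 5, 0, 15, 12, 13, 14, 3]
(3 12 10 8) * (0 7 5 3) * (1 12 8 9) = (0 7 5 3 8)(1 12 10 9) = [7, 12, 2, 8, 4, 3, 6, 5, 0, 1, 9, 11, 10]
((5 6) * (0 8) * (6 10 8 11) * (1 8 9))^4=((0 11 6 5 10 9 1 8))^4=(0 10)(1 6)(5 8)(9 11)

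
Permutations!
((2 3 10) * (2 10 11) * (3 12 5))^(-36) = (2 11 3 5 12)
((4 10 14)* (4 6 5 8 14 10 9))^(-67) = ((4 9)(5 8 14 6))^(-67) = (4 9)(5 8 14 6)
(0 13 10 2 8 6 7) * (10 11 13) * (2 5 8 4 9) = [10, 1, 4, 3, 9, 8, 7, 0, 6, 2, 5, 13, 12, 11] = (0 10 5 8 6 7)(2 4 9)(11 13)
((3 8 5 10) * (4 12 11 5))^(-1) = (3 10 5 11 12 4 8)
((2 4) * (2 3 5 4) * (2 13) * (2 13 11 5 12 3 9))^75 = (13)(3 12)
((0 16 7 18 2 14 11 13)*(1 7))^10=(0 16 1 7 18 2 14 11 13)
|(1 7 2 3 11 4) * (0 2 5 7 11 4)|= 6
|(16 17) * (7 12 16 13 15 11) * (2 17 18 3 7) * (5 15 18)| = 11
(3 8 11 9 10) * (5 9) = (3 8 11 5 9 10) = [0, 1, 2, 8, 4, 9, 6, 7, 11, 10, 3, 5]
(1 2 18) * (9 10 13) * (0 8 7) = (0 8 7)(1 2 18)(9 10 13) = [8, 2, 18, 3, 4, 5, 6, 0, 7, 10, 13, 11, 12, 9, 14, 15, 16, 17, 1]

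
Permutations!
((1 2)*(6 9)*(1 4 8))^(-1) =(1 8 4 2)(6 9)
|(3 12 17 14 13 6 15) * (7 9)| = |(3 12 17 14 13 6 15)(7 9)| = 14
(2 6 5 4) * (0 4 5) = (0 4 2 6) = [4, 1, 6, 3, 2, 5, 0]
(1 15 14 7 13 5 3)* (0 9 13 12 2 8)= (0 9 13 5 3 1 15 14 7 12 2 8)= [9, 15, 8, 1, 4, 3, 6, 12, 0, 13, 10, 11, 2, 5, 7, 14]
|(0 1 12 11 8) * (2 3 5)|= |(0 1 12 11 8)(2 3 5)|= 15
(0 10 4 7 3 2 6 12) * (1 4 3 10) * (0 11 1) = [0, 4, 6, 2, 7, 5, 12, 10, 8, 9, 3, 1, 11] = (1 4 7 10 3 2 6 12 11)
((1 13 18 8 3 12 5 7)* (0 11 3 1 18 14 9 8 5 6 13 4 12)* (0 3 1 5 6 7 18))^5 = ((0 11 1 4 12 7)(5 18 6 13 14 9 8))^5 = (0 7 12 4 1 11)(5 9 13 18 8 14 6)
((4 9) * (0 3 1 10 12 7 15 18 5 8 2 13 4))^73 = ((0 3 1 10 12 7 15 18 5 8 2 13 4 9))^73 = (0 10 15 8 4 3 12 18 2 9 1 7 5 13)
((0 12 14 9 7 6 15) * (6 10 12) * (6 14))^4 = (0 10)(6 9)(7 15)(12 14)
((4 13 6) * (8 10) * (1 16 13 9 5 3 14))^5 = (1 9 16 5 13 3 6 14 4)(8 10)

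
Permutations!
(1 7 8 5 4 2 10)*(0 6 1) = [6, 7, 10, 3, 2, 4, 1, 8, 5, 9, 0] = (0 6 1 7 8 5 4 2 10)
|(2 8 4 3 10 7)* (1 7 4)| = 12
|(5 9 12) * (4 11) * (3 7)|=|(3 7)(4 11)(5 9 12)|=6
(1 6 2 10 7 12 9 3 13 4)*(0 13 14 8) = (0 13 4 1 6 2 10 7 12 9 3 14 8) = [13, 6, 10, 14, 1, 5, 2, 12, 0, 3, 7, 11, 9, 4, 8]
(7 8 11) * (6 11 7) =(6 11)(7 8) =[0, 1, 2, 3, 4, 5, 11, 8, 7, 9, 10, 6]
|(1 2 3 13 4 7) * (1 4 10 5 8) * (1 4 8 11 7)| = 10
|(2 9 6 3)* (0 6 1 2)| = 3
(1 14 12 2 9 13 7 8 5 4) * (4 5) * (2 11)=(1 14 12 11 2 9 13 7 8 4)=[0, 14, 9, 3, 1, 5, 6, 8, 4, 13, 10, 2, 11, 7, 12]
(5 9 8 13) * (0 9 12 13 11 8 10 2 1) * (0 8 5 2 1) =(0 9 10 1 8 11 5 12 13 2) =[9, 8, 0, 3, 4, 12, 6, 7, 11, 10, 1, 5, 13, 2]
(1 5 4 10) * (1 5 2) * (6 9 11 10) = [0, 2, 1, 3, 6, 4, 9, 7, 8, 11, 5, 10] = (1 2)(4 6 9 11 10 5)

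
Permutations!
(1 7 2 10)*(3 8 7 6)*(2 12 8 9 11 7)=[0, 6, 10, 9, 4, 5, 3, 12, 2, 11, 1, 7, 8]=(1 6 3 9 11 7 12 8 2 10)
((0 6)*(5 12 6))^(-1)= ((0 5 12 6))^(-1)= (0 6 12 5)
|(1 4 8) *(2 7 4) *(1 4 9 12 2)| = 4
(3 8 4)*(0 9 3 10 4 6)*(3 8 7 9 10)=[10, 1, 2, 7, 3, 5, 0, 9, 6, 8, 4]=(0 10 4 3 7 9 8 6)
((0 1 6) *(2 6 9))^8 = ((0 1 9 2 6))^8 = (0 2 1 6 9)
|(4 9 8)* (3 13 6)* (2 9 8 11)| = |(2 9 11)(3 13 6)(4 8)| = 6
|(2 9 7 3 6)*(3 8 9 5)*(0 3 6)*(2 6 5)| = |(0 3)(7 8 9)| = 6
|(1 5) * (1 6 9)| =4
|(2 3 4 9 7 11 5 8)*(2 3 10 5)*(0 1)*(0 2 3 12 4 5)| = 8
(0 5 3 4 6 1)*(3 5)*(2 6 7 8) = (0 3 4 7 8 2 6 1) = [3, 0, 6, 4, 7, 5, 1, 8, 2]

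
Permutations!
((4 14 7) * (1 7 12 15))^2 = ((1 7 4 14 12 15))^2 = (1 4 12)(7 14 15)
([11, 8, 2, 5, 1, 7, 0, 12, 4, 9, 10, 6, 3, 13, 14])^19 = [11, 8, 2, 12, 1, 3, 0, 5, 4, 9, 10, 6, 7, 13, 14]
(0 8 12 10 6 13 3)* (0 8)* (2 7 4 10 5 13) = (2 7 4 10 6)(3 8 12 5 13) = [0, 1, 7, 8, 10, 13, 2, 4, 12, 9, 6, 11, 5, 3]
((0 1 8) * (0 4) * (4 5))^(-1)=(0 4 5 8 1)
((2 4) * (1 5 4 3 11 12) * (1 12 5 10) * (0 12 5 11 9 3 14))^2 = (0 5 2)(4 14 12)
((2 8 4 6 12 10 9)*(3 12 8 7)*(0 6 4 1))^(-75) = ((0 6 8 1)(2 7 3 12 10 9))^(-75) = (0 6 8 1)(2 12)(3 9)(7 10)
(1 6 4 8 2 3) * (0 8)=(0 8 2 3 1 6 4)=[8, 6, 3, 1, 0, 5, 4, 7, 2]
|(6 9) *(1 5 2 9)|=5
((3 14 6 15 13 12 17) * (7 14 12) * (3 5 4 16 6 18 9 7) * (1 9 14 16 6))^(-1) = (1 16 7 9)(3 13 15 6 4 5 17 12)(14 18) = ((1 9 7 16)(3 12 17 5 4 6 15 13)(14 18))^(-1)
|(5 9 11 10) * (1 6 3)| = 12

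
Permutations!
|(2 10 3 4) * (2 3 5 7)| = 4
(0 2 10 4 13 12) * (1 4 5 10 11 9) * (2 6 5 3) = (0 6 5 10 3 2 11 9 1 4 13 12) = [6, 4, 11, 2, 13, 10, 5, 7, 8, 1, 3, 9, 0, 12]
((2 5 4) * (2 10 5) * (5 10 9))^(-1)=((10)(4 9 5))^(-1)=(10)(4 5 9)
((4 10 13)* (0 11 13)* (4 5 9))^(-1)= ((0 11 13 5 9 4 10))^(-1)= (0 10 4 9 5 13 11)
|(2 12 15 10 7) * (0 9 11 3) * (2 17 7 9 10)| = |(0 10 9 11 3)(2 12 15)(7 17)| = 30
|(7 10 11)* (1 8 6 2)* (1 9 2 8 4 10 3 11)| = 6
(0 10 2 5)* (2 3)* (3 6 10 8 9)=[8, 1, 5, 2, 4, 0, 10, 7, 9, 3, 6]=(0 8 9 3 2 5)(6 10)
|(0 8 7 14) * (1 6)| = |(0 8 7 14)(1 6)| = 4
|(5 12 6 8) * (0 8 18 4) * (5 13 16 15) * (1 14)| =10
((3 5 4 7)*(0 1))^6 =((0 1)(3 5 4 7))^6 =(3 4)(5 7)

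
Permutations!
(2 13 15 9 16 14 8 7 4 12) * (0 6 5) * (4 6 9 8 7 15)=(0 9 16 14 7 6 5)(2 13 4 12)(8 15)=[9, 1, 13, 3, 12, 0, 5, 6, 15, 16, 10, 11, 2, 4, 7, 8, 14]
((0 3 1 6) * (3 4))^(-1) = (0 6 1 3 4)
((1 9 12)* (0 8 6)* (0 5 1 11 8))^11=(1 8 9 6 12 5 11)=((1 9 12 11 8 6 5))^11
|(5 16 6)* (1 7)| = 6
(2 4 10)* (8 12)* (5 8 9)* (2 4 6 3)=(2 6 3)(4 10)(5 8 12 9)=[0, 1, 6, 2, 10, 8, 3, 7, 12, 5, 4, 11, 9]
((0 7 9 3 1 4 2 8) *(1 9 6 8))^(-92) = ((0 7 6 8)(1 4 2)(3 9))^(-92) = (9)(1 4 2)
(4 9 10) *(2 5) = (2 5)(4 9 10) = [0, 1, 5, 3, 9, 2, 6, 7, 8, 10, 4]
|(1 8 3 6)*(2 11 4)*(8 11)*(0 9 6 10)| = |(0 9 6 1 11 4 2 8 3 10)| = 10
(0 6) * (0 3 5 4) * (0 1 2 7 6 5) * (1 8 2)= (0 5 4 8 2 7 6 3)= [5, 1, 7, 0, 8, 4, 3, 6, 2]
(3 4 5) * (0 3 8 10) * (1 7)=(0 3 4 5 8 10)(1 7)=[3, 7, 2, 4, 5, 8, 6, 1, 10, 9, 0]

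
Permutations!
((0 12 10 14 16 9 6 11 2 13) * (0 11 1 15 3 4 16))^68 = (1 9 4 15 6 16 3)(2 11 13)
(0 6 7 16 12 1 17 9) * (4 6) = (0 4 6 7 16 12 1 17 9) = [4, 17, 2, 3, 6, 5, 7, 16, 8, 0, 10, 11, 1, 13, 14, 15, 12, 9]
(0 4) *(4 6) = (0 6 4) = [6, 1, 2, 3, 0, 5, 4]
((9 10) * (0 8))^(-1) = (0 8)(9 10)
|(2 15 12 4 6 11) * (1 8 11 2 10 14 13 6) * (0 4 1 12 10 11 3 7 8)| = 12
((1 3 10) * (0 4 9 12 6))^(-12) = (0 12 4 6 9)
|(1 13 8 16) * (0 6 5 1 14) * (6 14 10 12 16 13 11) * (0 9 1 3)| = 24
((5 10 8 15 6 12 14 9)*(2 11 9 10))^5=((2 11 9 5)(6 12 14 10 8 15))^5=(2 11 9 5)(6 15 8 10 14 12)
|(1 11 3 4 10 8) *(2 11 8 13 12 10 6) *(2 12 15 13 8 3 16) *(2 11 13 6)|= 10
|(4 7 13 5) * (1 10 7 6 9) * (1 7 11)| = |(1 10 11)(4 6 9 7 13 5)| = 6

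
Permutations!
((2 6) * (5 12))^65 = (2 6)(5 12)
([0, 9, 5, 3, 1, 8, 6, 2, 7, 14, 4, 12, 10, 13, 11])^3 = (1 11 4 14 10 9 12)(2 7 8 5)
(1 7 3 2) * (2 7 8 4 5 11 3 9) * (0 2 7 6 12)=(0 2 1 8 4 5 11 3 6 12)(7 9)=[2, 8, 1, 6, 5, 11, 12, 9, 4, 7, 10, 3, 0]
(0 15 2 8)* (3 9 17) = (0 15 2 8)(3 9 17) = [15, 1, 8, 9, 4, 5, 6, 7, 0, 17, 10, 11, 12, 13, 14, 2, 16, 3]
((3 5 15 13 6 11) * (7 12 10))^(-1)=(3 11 6 13 15 5)(7 10 12)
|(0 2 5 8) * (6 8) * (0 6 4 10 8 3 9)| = 9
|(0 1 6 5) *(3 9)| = 4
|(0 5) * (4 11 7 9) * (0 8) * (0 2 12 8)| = |(0 5)(2 12 8)(4 11 7 9)| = 12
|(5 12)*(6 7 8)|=|(5 12)(6 7 8)|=6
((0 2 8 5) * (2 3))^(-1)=(0 5 8 2 3)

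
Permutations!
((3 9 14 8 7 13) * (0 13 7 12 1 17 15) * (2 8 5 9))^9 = (17)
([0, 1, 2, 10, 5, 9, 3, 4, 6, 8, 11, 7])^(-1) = [0, 1, 2, 6, 7, 4, 8, 11, 9, 5, 3, 10]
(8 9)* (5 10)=(5 10)(8 9)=[0, 1, 2, 3, 4, 10, 6, 7, 9, 8, 5]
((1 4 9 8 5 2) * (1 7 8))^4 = ((1 4 9)(2 7 8 5))^4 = (1 4 9)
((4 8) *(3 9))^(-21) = (3 9)(4 8)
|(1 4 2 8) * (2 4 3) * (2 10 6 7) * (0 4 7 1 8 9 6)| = |(0 4 7 2 9 6 1 3 10)| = 9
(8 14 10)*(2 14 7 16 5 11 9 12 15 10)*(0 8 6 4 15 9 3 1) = (0 8 7 16 5 11 3 1)(2 14)(4 15 10 6)(9 12) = [8, 0, 14, 1, 15, 11, 4, 16, 7, 12, 6, 3, 9, 13, 2, 10, 5]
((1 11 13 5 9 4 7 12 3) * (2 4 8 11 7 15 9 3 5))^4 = ((1 7 12 5 3)(2 4 15 9 8 11 13))^4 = (1 3 5 12 7)(2 8 4 11 15 13 9)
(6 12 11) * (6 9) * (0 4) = (0 4)(6 12 11 9) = [4, 1, 2, 3, 0, 5, 12, 7, 8, 6, 10, 9, 11]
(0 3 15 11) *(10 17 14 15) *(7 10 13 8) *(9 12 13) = (0 3 9 12 13 8 7 10 17 14 15 11) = [3, 1, 2, 9, 4, 5, 6, 10, 7, 12, 17, 0, 13, 8, 15, 11, 16, 14]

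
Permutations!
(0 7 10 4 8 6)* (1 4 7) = [1, 4, 2, 3, 8, 5, 0, 10, 6, 9, 7] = (0 1 4 8 6)(7 10)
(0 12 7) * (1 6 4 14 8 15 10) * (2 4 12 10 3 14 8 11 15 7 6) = (0 10 1 2 4 8 7)(3 14 11 15)(6 12) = [10, 2, 4, 14, 8, 5, 12, 0, 7, 9, 1, 15, 6, 13, 11, 3]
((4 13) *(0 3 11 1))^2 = (13)(0 11)(1 3)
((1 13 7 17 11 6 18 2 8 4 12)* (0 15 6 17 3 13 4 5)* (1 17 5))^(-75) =(0 17 1 18)(2 15 11 4)(5 12 8 6)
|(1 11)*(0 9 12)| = 6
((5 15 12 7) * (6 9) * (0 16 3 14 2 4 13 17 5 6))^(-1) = (0 9 6 7 12 15 5 17 13 4 2 14 3 16)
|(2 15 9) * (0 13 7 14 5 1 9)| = 9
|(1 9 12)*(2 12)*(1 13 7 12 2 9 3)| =|(1 3)(7 12 13)| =6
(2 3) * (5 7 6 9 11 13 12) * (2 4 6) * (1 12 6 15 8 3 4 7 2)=(1 12 5 2 4 15 8 3 7)(6 9 11 13)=[0, 12, 4, 7, 15, 2, 9, 1, 3, 11, 10, 13, 5, 6, 14, 8]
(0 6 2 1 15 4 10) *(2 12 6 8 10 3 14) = (0 8 10)(1 15 4 3 14 2)(6 12) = [8, 15, 1, 14, 3, 5, 12, 7, 10, 9, 0, 11, 6, 13, 2, 4]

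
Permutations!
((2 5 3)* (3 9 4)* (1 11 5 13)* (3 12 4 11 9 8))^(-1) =(1 13 2 3 8 5 11 9)(4 12)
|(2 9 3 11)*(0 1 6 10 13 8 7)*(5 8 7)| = 12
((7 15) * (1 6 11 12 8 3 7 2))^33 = (1 7 12)(2 3 11)(6 15 8) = ((1 6 11 12 8 3 7 15 2))^33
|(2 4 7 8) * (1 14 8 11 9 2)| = |(1 14 8)(2 4 7 11 9)| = 15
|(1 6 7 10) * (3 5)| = 4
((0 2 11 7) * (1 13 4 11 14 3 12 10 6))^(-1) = (0 7 11 4 13 1 6 10 12 3 14 2)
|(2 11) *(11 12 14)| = |(2 12 14 11)| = 4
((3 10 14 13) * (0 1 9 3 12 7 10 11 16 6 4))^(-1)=(0 4 6 16 11 3 9 1)(7 12 13 14 10)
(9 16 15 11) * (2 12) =(2 12)(9 16 15 11) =[0, 1, 12, 3, 4, 5, 6, 7, 8, 16, 10, 9, 2, 13, 14, 11, 15]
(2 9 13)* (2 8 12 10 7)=(2 9 13 8 12 10 7)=[0, 1, 9, 3, 4, 5, 6, 2, 12, 13, 7, 11, 10, 8]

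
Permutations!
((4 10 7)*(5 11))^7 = ((4 10 7)(5 11))^7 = (4 10 7)(5 11)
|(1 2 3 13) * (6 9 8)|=|(1 2 3 13)(6 9 8)|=12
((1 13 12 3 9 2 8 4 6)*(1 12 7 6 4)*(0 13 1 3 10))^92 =((0 13 7 6 12 10)(2 8 3 9))^92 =(0 7 12)(6 10 13)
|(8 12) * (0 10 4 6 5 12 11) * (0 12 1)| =6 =|(0 10 4 6 5 1)(8 11 12)|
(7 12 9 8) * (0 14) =(0 14)(7 12 9 8) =[14, 1, 2, 3, 4, 5, 6, 12, 7, 8, 10, 11, 9, 13, 0]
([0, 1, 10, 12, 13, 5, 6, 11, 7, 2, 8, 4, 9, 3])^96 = (2 13 8 12 11)(3 7 9 4 10)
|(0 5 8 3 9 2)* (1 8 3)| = 10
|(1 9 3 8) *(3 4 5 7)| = |(1 9 4 5 7 3 8)| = 7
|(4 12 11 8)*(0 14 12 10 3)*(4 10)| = |(0 14 12 11 8 10 3)| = 7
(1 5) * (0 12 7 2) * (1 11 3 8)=(0 12 7 2)(1 5 11 3 8)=[12, 5, 0, 8, 4, 11, 6, 2, 1, 9, 10, 3, 7]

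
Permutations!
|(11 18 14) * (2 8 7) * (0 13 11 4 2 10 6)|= 11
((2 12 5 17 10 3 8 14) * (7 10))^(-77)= (2 7 14 17 8 5 3 12 10)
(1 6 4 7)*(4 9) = (1 6 9 4 7) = [0, 6, 2, 3, 7, 5, 9, 1, 8, 4]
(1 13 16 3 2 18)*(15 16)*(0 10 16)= (0 10 16 3 2 18 1 13 15)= [10, 13, 18, 2, 4, 5, 6, 7, 8, 9, 16, 11, 12, 15, 14, 0, 3, 17, 1]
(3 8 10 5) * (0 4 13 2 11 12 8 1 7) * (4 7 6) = (0 7)(1 6 4 13 2 11 12 8 10 5 3) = [7, 6, 11, 1, 13, 3, 4, 0, 10, 9, 5, 12, 8, 2]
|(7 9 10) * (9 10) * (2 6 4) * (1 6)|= 4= |(1 6 4 2)(7 10)|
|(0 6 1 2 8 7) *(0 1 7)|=|(0 6 7 1 2 8)|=6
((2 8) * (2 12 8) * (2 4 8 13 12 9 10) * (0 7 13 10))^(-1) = (0 9 8 4 2 10 12 13 7)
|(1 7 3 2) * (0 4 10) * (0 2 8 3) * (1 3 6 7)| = |(0 4 10 2 3 8 6 7)| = 8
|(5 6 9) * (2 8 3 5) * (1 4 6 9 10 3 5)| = 20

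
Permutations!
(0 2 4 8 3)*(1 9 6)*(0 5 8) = (0 2 4)(1 9 6)(3 5 8) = [2, 9, 4, 5, 0, 8, 1, 7, 3, 6]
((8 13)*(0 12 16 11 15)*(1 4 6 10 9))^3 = (0 11 12 15 16)(1 10 4 9 6)(8 13)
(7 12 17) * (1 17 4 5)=(1 17 7 12 4 5)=[0, 17, 2, 3, 5, 1, 6, 12, 8, 9, 10, 11, 4, 13, 14, 15, 16, 7]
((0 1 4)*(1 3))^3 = ((0 3 1 4))^3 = (0 4 1 3)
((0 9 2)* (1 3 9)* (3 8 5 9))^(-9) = (0 5)(1 9)(2 8)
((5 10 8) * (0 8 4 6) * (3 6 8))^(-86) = (0 3 6)(4 5)(8 10)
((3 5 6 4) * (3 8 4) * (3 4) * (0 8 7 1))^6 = ((0 8 3 5 6 4 7 1))^6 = (0 7 6 3)(1 4 5 8)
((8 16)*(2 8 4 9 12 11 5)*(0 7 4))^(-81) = (0 16 8 2 5 11 12 9 4 7)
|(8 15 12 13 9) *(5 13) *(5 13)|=|(8 15 12 13 9)|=5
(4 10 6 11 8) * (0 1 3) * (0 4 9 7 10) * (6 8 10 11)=(0 1 3 4)(7 11 10 8 9)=[1, 3, 2, 4, 0, 5, 6, 11, 9, 7, 8, 10]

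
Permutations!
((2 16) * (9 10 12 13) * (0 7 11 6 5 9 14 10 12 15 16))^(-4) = (0 10 9 7 15 12 11 16 13 6 2 14 5)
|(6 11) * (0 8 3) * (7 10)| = |(0 8 3)(6 11)(7 10)| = 6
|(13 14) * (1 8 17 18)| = 4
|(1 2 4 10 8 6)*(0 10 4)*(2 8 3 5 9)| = |(0 10 3 5 9 2)(1 8 6)| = 6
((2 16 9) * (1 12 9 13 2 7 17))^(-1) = ((1 12 9 7 17)(2 16 13))^(-1) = (1 17 7 9 12)(2 13 16)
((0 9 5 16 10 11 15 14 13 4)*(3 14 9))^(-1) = (0 4 13 14 3)(5 9 15 11 10 16)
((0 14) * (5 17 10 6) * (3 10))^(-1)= (0 14)(3 17 5 6 10)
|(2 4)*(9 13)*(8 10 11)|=6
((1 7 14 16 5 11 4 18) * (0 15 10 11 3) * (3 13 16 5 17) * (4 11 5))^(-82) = ((0 15 10 5 13 16 17 3)(1 7 14 4 18))^(-82) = (0 17 13 10)(1 4 7 18 14)(3 16 5 15)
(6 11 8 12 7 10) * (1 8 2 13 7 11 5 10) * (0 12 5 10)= (0 12 11 2 13 7 1 8 5)(6 10)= [12, 8, 13, 3, 4, 0, 10, 1, 5, 9, 6, 2, 11, 7]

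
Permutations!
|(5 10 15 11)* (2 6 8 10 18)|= |(2 6 8 10 15 11 5 18)|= 8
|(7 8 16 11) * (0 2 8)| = 6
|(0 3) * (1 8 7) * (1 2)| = |(0 3)(1 8 7 2)| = 4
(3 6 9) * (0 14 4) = (0 14 4)(3 6 9) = [14, 1, 2, 6, 0, 5, 9, 7, 8, 3, 10, 11, 12, 13, 4]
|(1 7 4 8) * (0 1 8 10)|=|(0 1 7 4 10)|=5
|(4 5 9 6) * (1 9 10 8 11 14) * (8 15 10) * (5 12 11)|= 14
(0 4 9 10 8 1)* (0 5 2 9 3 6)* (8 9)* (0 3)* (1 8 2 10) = (0 4)(1 5 10 9)(3 6) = [4, 5, 2, 6, 0, 10, 3, 7, 8, 1, 9]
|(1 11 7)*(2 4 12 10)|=12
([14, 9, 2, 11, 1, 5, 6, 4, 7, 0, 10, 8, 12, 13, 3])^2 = (0 3 8 4 9 14 11 7 1)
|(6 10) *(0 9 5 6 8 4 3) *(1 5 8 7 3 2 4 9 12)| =8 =|(0 12 1 5 6 10 7 3)(2 4)(8 9)|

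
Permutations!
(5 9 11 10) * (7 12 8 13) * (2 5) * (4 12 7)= (2 5 9 11 10)(4 12 8 13)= [0, 1, 5, 3, 12, 9, 6, 7, 13, 11, 2, 10, 8, 4]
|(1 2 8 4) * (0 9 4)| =6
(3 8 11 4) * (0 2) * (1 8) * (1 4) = (0 2)(1 8 11)(3 4) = [2, 8, 0, 4, 3, 5, 6, 7, 11, 9, 10, 1]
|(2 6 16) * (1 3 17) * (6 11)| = |(1 3 17)(2 11 6 16)| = 12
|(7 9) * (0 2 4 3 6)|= 10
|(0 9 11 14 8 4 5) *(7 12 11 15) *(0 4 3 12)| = |(0 9 15 7)(3 12 11 14 8)(4 5)| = 20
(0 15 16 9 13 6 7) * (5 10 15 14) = (0 14 5 10 15 16 9 13 6 7) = [14, 1, 2, 3, 4, 10, 7, 0, 8, 13, 15, 11, 12, 6, 5, 16, 9]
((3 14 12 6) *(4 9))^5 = ((3 14 12 6)(4 9))^5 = (3 14 12 6)(4 9)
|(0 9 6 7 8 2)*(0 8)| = |(0 9 6 7)(2 8)| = 4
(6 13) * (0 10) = (0 10)(6 13) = [10, 1, 2, 3, 4, 5, 13, 7, 8, 9, 0, 11, 12, 6]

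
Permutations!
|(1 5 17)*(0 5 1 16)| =|(0 5 17 16)| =4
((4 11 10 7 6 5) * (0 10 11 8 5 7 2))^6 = ((11)(0 10 2)(4 8 5)(6 7))^6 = (11)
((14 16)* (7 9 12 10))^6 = ((7 9 12 10)(14 16))^6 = (16)(7 12)(9 10)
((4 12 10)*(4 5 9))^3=((4 12 10 5 9))^3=(4 5 12 9 10)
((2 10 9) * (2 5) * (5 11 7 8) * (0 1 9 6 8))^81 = ((0 1 9 11 7)(2 10 6 8 5))^81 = (0 1 9 11 7)(2 10 6 8 5)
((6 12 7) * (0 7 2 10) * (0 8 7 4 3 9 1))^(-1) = ((0 4 3 9 1)(2 10 8 7 6 12))^(-1) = (0 1 9 3 4)(2 12 6 7 8 10)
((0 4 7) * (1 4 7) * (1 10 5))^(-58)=((0 7)(1 4 10 5))^(-58)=(1 10)(4 5)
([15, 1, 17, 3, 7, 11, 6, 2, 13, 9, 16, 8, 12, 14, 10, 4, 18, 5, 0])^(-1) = (0 18 16 10 14 13 8 11 5 17 2 7 4 15)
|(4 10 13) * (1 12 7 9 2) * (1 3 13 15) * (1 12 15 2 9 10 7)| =|(1 15 12)(2 3 13 4 7 10)| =6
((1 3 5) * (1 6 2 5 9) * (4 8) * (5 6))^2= (1 9 3)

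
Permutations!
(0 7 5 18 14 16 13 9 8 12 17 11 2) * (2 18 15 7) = (0 2)(5 15 7)(8 12 17 11 18 14 16 13 9) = [2, 1, 0, 3, 4, 15, 6, 5, 12, 8, 10, 18, 17, 9, 16, 7, 13, 11, 14]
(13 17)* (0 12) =(0 12)(13 17) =[12, 1, 2, 3, 4, 5, 6, 7, 8, 9, 10, 11, 0, 17, 14, 15, 16, 13]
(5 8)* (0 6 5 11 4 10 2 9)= (0 6 5 8 11 4 10 2 9)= [6, 1, 9, 3, 10, 8, 5, 7, 11, 0, 2, 4]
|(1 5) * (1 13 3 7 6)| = |(1 5 13 3 7 6)| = 6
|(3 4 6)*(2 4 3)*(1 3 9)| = 3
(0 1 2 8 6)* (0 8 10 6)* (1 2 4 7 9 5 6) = (0 2 10 1 4 7 9 5 6 8) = [2, 4, 10, 3, 7, 6, 8, 9, 0, 5, 1]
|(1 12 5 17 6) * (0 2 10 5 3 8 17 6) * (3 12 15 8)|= |(0 2 10 5 6 1 15 8 17)|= 9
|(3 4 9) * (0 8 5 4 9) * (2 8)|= 10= |(0 2 8 5 4)(3 9)|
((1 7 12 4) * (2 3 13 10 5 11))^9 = ((1 7 12 4)(2 3 13 10 5 11))^9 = (1 7 12 4)(2 10)(3 5)(11 13)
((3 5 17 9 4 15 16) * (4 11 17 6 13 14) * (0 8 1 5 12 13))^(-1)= ((0 8 1 5 6)(3 12 13 14 4 15 16)(9 11 17))^(-1)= (0 6 5 1 8)(3 16 15 4 14 13 12)(9 17 11)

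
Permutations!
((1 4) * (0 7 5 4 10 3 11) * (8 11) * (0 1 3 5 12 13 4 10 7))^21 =((1 7 12 13 4 3 8 11)(5 10))^21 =(1 3 12 11 4 7 8 13)(5 10)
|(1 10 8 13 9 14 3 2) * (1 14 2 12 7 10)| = 9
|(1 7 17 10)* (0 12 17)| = 6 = |(0 12 17 10 1 7)|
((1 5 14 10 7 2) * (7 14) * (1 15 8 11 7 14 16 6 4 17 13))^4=((1 5 14 10 16 6 4 17 13)(2 15 8 11 7))^4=(1 16 13 10 17 14 4 5 6)(2 7 11 8 15)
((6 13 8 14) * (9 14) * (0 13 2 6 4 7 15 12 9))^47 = (0 8 13)(2 6)(4 14 9 12 15 7)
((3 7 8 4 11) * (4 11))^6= ((3 7 8 11))^6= (3 8)(7 11)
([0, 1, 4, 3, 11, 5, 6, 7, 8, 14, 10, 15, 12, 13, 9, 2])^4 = (15)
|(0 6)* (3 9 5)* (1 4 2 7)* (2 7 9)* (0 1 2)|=9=|(0 6 1 4 7 2 9 5 3)|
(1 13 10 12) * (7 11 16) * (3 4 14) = (1 13 10 12)(3 4 14)(7 11 16) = [0, 13, 2, 4, 14, 5, 6, 11, 8, 9, 12, 16, 1, 10, 3, 15, 7]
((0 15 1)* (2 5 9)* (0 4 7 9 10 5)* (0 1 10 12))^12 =(0 10 12 15 5)(1 7 2 4 9)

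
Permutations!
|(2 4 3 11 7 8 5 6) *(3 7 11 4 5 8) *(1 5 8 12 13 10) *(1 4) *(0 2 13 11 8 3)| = 30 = |(0 2 3 1 5 6 13 10 4 7)(8 12 11)|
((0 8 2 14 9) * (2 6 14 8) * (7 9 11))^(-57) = ((0 2 8 6 14 11 7 9))^(-57) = (0 9 7 11 14 6 8 2)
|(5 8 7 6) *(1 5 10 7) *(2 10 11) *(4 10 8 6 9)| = 12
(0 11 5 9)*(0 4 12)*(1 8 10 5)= (0 11 1 8 10 5 9 4 12)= [11, 8, 2, 3, 12, 9, 6, 7, 10, 4, 5, 1, 0]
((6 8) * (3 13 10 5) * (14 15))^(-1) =((3 13 10 5)(6 8)(14 15))^(-1) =(3 5 10 13)(6 8)(14 15)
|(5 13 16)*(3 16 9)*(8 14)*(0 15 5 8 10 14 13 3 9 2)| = |(0 15 5 3 16 8 13 2)(10 14)| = 8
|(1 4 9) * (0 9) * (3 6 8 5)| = 4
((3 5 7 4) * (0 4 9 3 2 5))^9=((0 4 2 5 7 9 3))^9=(0 2 7 3 4 5 9)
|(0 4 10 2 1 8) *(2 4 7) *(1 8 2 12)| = 6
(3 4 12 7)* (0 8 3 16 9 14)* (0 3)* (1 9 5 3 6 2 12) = (0 8)(1 9 14 6 2 12 7 16 5 3 4) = [8, 9, 12, 4, 1, 3, 2, 16, 0, 14, 10, 11, 7, 13, 6, 15, 5]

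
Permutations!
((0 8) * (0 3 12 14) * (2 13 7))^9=(0 14 12 3 8)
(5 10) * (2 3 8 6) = (2 3 8 6)(5 10) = [0, 1, 3, 8, 4, 10, 2, 7, 6, 9, 5]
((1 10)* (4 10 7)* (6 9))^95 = (1 10 4 7)(6 9)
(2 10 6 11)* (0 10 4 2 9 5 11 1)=(0 10 6 1)(2 4)(5 11 9)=[10, 0, 4, 3, 2, 11, 1, 7, 8, 5, 6, 9]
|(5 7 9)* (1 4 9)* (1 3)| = 6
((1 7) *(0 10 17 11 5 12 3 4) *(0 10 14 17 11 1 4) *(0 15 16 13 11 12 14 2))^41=((0 2)(1 7 4 10 12 3 15 16 13 11 5 14 17))^41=(0 2)(1 4 12 15 13 5 17 7 10 3 16 11 14)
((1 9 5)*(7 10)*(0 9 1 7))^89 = ((0 9 5 7 10))^89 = (0 10 7 5 9)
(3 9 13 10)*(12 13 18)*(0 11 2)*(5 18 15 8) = (0 11 2)(3 9 15 8 5 18 12 13 10) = [11, 1, 0, 9, 4, 18, 6, 7, 5, 15, 3, 2, 13, 10, 14, 8, 16, 17, 12]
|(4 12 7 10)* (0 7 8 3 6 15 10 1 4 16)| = 11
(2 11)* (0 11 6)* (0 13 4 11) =[0, 1, 6, 3, 11, 5, 13, 7, 8, 9, 10, 2, 12, 4] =(2 6 13 4 11)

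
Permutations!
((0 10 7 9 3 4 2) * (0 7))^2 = (10)(2 9 4 7 3)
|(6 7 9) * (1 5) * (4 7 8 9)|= |(1 5)(4 7)(6 8 9)|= 6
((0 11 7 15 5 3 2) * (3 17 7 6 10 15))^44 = (0 15 3 6 17)(2 10 7 11 5)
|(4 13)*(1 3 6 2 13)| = 6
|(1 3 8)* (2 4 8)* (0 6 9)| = |(0 6 9)(1 3 2 4 8)| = 15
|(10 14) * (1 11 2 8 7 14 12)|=8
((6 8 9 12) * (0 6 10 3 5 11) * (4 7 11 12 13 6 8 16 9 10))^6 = ((0 8 10 3 5 12 4 7 11)(6 16 9 13))^6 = (0 4 3)(5 8 7)(6 9)(10 11 12)(13 16)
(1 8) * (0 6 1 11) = [6, 8, 2, 3, 4, 5, 1, 7, 11, 9, 10, 0] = (0 6 1 8 11)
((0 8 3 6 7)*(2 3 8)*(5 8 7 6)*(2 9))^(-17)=(0 5 9 8 2 7 3)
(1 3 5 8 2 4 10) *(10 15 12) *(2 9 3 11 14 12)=(1 11 14 12 10)(2 4 15)(3 5 8 9)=[0, 11, 4, 5, 15, 8, 6, 7, 9, 3, 1, 14, 10, 13, 12, 2]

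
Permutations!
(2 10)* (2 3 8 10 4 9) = (2 4 9)(3 8 10) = [0, 1, 4, 8, 9, 5, 6, 7, 10, 2, 3]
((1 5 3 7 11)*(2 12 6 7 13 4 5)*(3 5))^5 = (1 11 7 6 12 2)(3 4 13)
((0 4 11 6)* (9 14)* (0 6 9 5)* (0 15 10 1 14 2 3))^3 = ((0 4 11 9 2 3)(1 14 5 15 10))^3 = (0 9)(1 15 14 10 5)(2 4)(3 11)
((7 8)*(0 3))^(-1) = (0 3)(7 8)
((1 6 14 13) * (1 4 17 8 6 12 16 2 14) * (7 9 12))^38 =(1 9 16 14 4 8)(2 13 17 6 7 12)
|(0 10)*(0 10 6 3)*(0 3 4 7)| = |(10)(0 6 4 7)| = 4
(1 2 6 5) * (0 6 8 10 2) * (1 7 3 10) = (0 6 5 7 3 10 2 8 1) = [6, 0, 8, 10, 4, 7, 5, 3, 1, 9, 2]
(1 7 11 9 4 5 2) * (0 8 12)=(0 8 12)(1 7 11 9 4 5 2)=[8, 7, 1, 3, 5, 2, 6, 11, 12, 4, 10, 9, 0]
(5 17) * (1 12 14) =[0, 12, 2, 3, 4, 17, 6, 7, 8, 9, 10, 11, 14, 13, 1, 15, 16, 5] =(1 12 14)(5 17)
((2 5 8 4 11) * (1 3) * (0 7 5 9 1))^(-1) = ((0 7 5 8 4 11 2 9 1 3))^(-1) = (0 3 1 9 2 11 4 8 5 7)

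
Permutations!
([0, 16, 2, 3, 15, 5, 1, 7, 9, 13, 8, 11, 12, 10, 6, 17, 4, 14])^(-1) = (1 6 14 17 15 4 16)(8 10 13 9)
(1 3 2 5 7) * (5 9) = (1 3 2 9 5 7) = [0, 3, 9, 2, 4, 7, 6, 1, 8, 5]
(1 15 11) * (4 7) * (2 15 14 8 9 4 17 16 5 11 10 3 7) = (1 14 8 9 4 2 15 10 3 7 17 16 5 11) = [0, 14, 15, 7, 2, 11, 6, 17, 9, 4, 3, 1, 12, 13, 8, 10, 5, 16]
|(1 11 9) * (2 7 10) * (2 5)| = 12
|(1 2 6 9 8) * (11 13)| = |(1 2 6 9 8)(11 13)| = 10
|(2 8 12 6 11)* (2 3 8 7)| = |(2 7)(3 8 12 6 11)| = 10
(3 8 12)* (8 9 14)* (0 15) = (0 15)(3 9 14 8 12) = [15, 1, 2, 9, 4, 5, 6, 7, 12, 14, 10, 11, 3, 13, 8, 0]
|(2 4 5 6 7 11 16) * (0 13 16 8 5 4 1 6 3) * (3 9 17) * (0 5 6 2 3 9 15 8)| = |(0 13 16 3 5 15 8 6 7 11)(1 2)(9 17)| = 10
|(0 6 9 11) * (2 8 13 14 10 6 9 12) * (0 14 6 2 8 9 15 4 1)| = |(0 15 4 1)(2 9 11 14 10)(6 12 8 13)| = 20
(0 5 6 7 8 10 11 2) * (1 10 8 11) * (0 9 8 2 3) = (0 5 6 7 11 3)(1 10)(2 9 8) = [5, 10, 9, 0, 4, 6, 7, 11, 2, 8, 1, 3]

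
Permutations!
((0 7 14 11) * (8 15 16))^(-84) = ((0 7 14 11)(8 15 16))^(-84) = (16)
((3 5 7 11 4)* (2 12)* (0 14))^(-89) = (0 14)(2 12)(3 5 7 11 4)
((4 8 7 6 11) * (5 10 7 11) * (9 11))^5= (4 8 9 11)(5 10 7 6)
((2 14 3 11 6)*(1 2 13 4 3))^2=((1 2 14)(3 11 6 13 4))^2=(1 14 2)(3 6 4 11 13)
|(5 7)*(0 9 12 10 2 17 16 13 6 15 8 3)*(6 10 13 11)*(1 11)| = |(0 9 12 13 10 2 17 16 1 11 6 15 8 3)(5 7)| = 14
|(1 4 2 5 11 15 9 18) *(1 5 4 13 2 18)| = 9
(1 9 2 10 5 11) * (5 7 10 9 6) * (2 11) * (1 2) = [0, 6, 9, 3, 4, 1, 5, 10, 8, 11, 7, 2] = (1 6 5)(2 9 11)(7 10)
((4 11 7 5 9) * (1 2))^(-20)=((1 2)(4 11 7 5 9))^(-20)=(11)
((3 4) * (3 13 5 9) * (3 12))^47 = ((3 4 13 5 9 12))^47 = (3 12 9 5 13 4)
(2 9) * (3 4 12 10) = (2 9)(3 4 12 10) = [0, 1, 9, 4, 12, 5, 6, 7, 8, 2, 3, 11, 10]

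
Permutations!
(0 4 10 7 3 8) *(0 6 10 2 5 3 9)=[4, 1, 5, 8, 2, 3, 10, 9, 6, 0, 7]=(0 4 2 5 3 8 6 10 7 9)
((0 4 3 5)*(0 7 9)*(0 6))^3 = (0 5 6 3 9 4 7) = ((0 4 3 5 7 9 6))^3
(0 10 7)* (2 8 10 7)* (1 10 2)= (0 7)(1 10)(2 8)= [7, 10, 8, 3, 4, 5, 6, 0, 2, 9, 1]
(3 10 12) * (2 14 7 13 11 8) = (2 14 7 13 11 8)(3 10 12) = [0, 1, 14, 10, 4, 5, 6, 13, 2, 9, 12, 8, 3, 11, 7]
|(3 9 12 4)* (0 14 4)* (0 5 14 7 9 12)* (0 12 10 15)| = 10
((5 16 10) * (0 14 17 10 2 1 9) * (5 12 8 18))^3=((0 14 17 10 12 8 18 5 16 2 1 9))^3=(0 10 18 2)(1 14 12 5)(8 16 9 17)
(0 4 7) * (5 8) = (0 4 7)(5 8) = [4, 1, 2, 3, 7, 8, 6, 0, 5]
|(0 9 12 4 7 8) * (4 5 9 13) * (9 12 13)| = 6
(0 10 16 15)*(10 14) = (0 14 10 16 15) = [14, 1, 2, 3, 4, 5, 6, 7, 8, 9, 16, 11, 12, 13, 10, 0, 15]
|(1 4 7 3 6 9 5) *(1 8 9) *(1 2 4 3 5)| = 9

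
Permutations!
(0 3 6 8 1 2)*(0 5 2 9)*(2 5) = (0 3 6 8 1 9) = [3, 9, 2, 6, 4, 5, 8, 7, 1, 0]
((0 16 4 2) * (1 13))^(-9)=((0 16 4 2)(1 13))^(-9)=(0 2 4 16)(1 13)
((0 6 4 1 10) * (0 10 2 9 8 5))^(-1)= (10)(0 5 8 9 2 1 4 6)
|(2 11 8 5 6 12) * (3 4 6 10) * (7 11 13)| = 11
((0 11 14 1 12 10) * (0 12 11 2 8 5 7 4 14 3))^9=(0 3 11 1 14 4 7 5 8 2)(10 12)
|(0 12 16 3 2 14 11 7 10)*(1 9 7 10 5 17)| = 40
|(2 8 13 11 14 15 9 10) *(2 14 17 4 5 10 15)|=18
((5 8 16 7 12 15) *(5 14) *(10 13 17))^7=((5 8 16 7 12 15 14)(10 13 17))^7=(10 13 17)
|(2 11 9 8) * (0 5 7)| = 12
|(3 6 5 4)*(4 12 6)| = |(3 4)(5 12 6)| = 6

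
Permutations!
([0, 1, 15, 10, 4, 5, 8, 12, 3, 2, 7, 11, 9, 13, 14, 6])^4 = (2 3 9 8 12 6 7 15 10)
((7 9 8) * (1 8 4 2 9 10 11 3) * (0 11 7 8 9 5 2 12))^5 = (0 4 1 11 12 9 3)(2 5)(7 10)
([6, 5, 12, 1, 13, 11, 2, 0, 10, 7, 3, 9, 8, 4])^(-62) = (13)(0 9 5 3 8 2)(1 10 12 6 7 11)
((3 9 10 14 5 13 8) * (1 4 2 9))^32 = ((1 4 2 9 10 14 5 13 8 3))^32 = (1 2 10 5 8)(3 4 9 14 13)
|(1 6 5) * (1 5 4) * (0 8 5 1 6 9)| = 10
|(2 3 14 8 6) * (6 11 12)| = 7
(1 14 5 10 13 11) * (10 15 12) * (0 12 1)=(0 12 10 13 11)(1 14 5 15)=[12, 14, 2, 3, 4, 15, 6, 7, 8, 9, 13, 0, 10, 11, 5, 1]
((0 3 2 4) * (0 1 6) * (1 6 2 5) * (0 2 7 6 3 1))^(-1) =((0 1 7 6 2 4 3 5))^(-1) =(0 5 3 4 2 6 7 1)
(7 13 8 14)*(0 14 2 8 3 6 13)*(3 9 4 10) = [14, 1, 8, 6, 10, 5, 13, 0, 2, 4, 3, 11, 12, 9, 7] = (0 14 7)(2 8)(3 6 13 9 4 10)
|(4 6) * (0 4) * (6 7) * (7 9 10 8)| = 7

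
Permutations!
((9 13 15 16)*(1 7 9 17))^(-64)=(1 17 16 15 13 9 7)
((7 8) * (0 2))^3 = (0 2)(7 8) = ((0 2)(7 8))^3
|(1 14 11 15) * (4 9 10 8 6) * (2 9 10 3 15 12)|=|(1 14 11 12 2 9 3 15)(4 10 8 6)|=8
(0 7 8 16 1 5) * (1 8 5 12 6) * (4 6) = (0 7 5)(1 12 4 6)(8 16) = [7, 12, 2, 3, 6, 0, 1, 5, 16, 9, 10, 11, 4, 13, 14, 15, 8]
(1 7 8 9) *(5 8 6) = (1 7 6 5 8 9) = [0, 7, 2, 3, 4, 8, 5, 6, 9, 1]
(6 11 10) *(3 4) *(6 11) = (3 4)(10 11) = [0, 1, 2, 4, 3, 5, 6, 7, 8, 9, 11, 10]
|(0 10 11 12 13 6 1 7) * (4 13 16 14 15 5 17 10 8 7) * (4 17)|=|(0 8 7)(1 17 10 11 12 16 14 15 5 4 13 6)|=12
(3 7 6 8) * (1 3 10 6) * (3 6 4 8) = [0, 6, 2, 7, 8, 5, 3, 1, 10, 9, 4] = (1 6 3 7)(4 8 10)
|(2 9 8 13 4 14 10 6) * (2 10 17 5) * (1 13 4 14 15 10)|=12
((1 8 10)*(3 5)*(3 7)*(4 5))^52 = ((1 8 10)(3 4 5 7))^52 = (1 8 10)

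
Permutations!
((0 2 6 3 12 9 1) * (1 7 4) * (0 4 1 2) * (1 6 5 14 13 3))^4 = (1 14 9 4 13 7 2 3 6 5 12)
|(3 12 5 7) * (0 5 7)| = |(0 5)(3 12 7)| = 6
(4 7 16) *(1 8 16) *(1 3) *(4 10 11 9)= (1 8 16 10 11 9 4 7 3)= [0, 8, 2, 1, 7, 5, 6, 3, 16, 4, 11, 9, 12, 13, 14, 15, 10]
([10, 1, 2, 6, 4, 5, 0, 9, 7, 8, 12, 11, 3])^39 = [6, 1, 2, 12, 4, 5, 3, 7, 8, 9, 0, 11, 10]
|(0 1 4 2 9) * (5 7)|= 10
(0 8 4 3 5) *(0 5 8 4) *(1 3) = (0 4 1 3 8) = [4, 3, 2, 8, 1, 5, 6, 7, 0]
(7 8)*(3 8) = [0, 1, 2, 8, 4, 5, 6, 3, 7] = (3 8 7)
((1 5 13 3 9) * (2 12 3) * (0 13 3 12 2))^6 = (13)(1 3)(5 9)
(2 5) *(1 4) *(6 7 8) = [0, 4, 5, 3, 1, 2, 7, 8, 6] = (1 4)(2 5)(6 7 8)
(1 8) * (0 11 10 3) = [11, 8, 2, 0, 4, 5, 6, 7, 1, 9, 3, 10] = (0 11 10 3)(1 8)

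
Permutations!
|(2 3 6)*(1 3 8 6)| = 6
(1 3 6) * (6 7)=[0, 3, 2, 7, 4, 5, 1, 6]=(1 3 7 6)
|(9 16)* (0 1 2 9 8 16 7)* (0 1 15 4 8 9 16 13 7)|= |(0 15 4 8 13 7 1 2 16 9)|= 10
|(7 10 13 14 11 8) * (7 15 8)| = 10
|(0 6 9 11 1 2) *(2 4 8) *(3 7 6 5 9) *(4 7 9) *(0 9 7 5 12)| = 42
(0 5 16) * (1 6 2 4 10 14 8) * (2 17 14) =(0 5 16)(1 6 17 14 8)(2 4 10) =[5, 6, 4, 3, 10, 16, 17, 7, 1, 9, 2, 11, 12, 13, 8, 15, 0, 14]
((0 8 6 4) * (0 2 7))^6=(8)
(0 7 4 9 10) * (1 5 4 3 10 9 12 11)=(0 7 3 10)(1 5 4 12 11)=[7, 5, 2, 10, 12, 4, 6, 3, 8, 9, 0, 1, 11]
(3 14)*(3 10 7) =[0, 1, 2, 14, 4, 5, 6, 3, 8, 9, 7, 11, 12, 13, 10] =(3 14 10 7)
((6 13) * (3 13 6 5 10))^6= (3 5)(10 13)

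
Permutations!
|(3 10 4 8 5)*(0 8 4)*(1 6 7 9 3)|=9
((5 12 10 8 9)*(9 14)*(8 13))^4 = ((5 12 10 13 8 14 9))^4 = (5 8 12 14 10 9 13)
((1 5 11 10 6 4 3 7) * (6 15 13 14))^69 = (1 10 14 3 5 15 6 7 11 13 4)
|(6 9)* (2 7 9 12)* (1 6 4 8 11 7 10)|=|(1 6 12 2 10)(4 8 11 7 9)|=5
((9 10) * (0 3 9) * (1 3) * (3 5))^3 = ((0 1 5 3 9 10))^3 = (0 3)(1 9)(5 10)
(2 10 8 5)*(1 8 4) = (1 8 5 2 10 4) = [0, 8, 10, 3, 1, 2, 6, 7, 5, 9, 4]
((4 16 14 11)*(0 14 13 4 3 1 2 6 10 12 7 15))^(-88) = (4 13 16)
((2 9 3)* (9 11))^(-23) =(2 11 9 3)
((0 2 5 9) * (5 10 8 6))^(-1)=(0 9 5 6 8 10 2)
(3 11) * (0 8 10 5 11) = (0 8 10 5 11 3) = [8, 1, 2, 0, 4, 11, 6, 7, 10, 9, 5, 3]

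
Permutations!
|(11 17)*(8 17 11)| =2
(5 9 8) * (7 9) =(5 7 9 8) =[0, 1, 2, 3, 4, 7, 6, 9, 5, 8]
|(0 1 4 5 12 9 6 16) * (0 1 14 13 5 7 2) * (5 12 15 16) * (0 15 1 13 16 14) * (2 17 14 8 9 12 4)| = 42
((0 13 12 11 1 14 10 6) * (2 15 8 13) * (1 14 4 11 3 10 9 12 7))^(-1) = ((0 2 15 8 13 7 1 4 11 14 9 12 3 10 6))^(-1) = (0 6 10 3 12 9 14 11 4 1 7 13 8 15 2)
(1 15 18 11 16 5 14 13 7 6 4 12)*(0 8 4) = (0 8 4 12 1 15 18 11 16 5 14 13 7 6) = [8, 15, 2, 3, 12, 14, 0, 6, 4, 9, 10, 16, 1, 7, 13, 18, 5, 17, 11]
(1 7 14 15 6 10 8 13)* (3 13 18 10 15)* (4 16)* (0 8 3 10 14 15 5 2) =(0 8 18 14 10 3 13 1 7 15 6 5 2)(4 16) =[8, 7, 0, 13, 16, 2, 5, 15, 18, 9, 3, 11, 12, 1, 10, 6, 4, 17, 14]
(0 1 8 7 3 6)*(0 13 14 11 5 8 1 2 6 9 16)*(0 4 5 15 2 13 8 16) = (0 13 14 11 15 2 6 8 7 3 9)(4 5 16) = [13, 1, 6, 9, 5, 16, 8, 3, 7, 0, 10, 15, 12, 14, 11, 2, 4]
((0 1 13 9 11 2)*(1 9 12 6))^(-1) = (0 2 11 9)(1 6 12 13)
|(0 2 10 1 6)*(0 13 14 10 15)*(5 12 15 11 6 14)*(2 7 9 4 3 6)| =|(0 7 9 4 3 6 13 5 12 15)(1 14 10)(2 11)| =30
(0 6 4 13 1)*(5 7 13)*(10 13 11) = [6, 0, 2, 3, 5, 7, 4, 11, 8, 9, 13, 10, 12, 1] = (0 6 4 5 7 11 10 13 1)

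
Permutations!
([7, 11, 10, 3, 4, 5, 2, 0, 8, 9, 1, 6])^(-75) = [7, 1, 2, 3, 4, 5, 6, 0, 8, 9, 10, 11]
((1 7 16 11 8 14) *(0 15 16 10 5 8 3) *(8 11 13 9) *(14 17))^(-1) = ((0 15 16 13 9 8 17 14 1 7 10 5 11 3))^(-1) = (0 3 11 5 10 7 1 14 17 8 9 13 16 15)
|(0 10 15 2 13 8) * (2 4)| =|(0 10 15 4 2 13 8)| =7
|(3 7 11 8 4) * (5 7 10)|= |(3 10 5 7 11 8 4)|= 7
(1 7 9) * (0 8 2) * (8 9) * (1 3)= (0 9 3 1 7 8 2)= [9, 7, 0, 1, 4, 5, 6, 8, 2, 3]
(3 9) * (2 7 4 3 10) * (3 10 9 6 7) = (2 3 6 7 4 10) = [0, 1, 3, 6, 10, 5, 7, 4, 8, 9, 2]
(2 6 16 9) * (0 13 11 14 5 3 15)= (0 13 11 14 5 3 15)(2 6 16 9)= [13, 1, 6, 15, 4, 3, 16, 7, 8, 2, 10, 14, 12, 11, 5, 0, 9]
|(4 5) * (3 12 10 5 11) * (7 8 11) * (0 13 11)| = |(0 13 11 3 12 10 5 4 7 8)| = 10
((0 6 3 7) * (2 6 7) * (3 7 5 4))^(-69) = ((0 5 4 3 2 6 7))^(-69) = (0 5 4 3 2 6 7)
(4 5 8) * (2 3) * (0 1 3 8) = (0 1 3 2 8 4 5) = [1, 3, 8, 2, 5, 0, 6, 7, 4]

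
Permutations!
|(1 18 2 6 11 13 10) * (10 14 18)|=|(1 10)(2 6 11 13 14 18)|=6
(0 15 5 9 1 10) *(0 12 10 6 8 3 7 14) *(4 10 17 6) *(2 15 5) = [5, 4, 15, 7, 10, 9, 8, 14, 3, 1, 12, 11, 17, 13, 0, 2, 16, 6] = (0 5 9 1 4 10 12 17 6 8 3 7 14)(2 15)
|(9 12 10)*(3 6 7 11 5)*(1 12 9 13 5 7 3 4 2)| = 14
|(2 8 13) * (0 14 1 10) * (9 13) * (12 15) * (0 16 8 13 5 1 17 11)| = 12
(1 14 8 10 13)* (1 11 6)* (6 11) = (1 14 8 10 13 6) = [0, 14, 2, 3, 4, 5, 1, 7, 10, 9, 13, 11, 12, 6, 8]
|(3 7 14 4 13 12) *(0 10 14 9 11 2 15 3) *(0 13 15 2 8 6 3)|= |(0 10 14 4 15)(3 7 9 11 8 6)(12 13)|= 30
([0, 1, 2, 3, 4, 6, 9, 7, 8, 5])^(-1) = (5 9 6)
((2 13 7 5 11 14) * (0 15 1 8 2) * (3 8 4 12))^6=(0 8 14 3 11 12 5 4 7 1 13 15 2)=((0 15 1 4 12 3 8 2 13 7 5 11 14))^6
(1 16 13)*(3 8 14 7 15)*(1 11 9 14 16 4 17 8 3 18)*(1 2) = [0, 4, 1, 3, 17, 5, 6, 15, 16, 14, 10, 9, 12, 11, 7, 18, 13, 8, 2] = (1 4 17 8 16 13 11 9 14 7 15 18 2)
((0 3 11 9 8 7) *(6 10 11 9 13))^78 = ((0 3 9 8 7)(6 10 11 13))^78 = (0 8 3 7 9)(6 11)(10 13)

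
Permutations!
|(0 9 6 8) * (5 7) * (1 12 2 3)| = 4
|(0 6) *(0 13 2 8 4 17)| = |(0 6 13 2 8 4 17)| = 7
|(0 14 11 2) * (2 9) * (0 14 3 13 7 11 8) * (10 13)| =10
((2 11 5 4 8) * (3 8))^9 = (2 4)(3 11)(5 8) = ((2 11 5 4 3 8))^9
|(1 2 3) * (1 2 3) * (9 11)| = 6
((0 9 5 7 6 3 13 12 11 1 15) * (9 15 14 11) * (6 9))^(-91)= (0 15)(1 11 14)(3 13 12 6)(5 9 7)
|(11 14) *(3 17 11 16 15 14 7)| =12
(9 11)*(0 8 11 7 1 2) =(0 8 11 9 7 1 2) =[8, 2, 0, 3, 4, 5, 6, 1, 11, 7, 10, 9]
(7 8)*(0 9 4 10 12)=(0 9 4 10 12)(7 8)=[9, 1, 2, 3, 10, 5, 6, 8, 7, 4, 12, 11, 0]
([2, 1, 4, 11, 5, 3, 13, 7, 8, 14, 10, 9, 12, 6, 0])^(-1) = (0 14 9 11 3 5 4 2)(6 13)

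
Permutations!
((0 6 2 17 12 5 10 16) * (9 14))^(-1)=((0 6 2 17 12 5 10 16)(9 14))^(-1)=(0 16 10 5 12 17 2 6)(9 14)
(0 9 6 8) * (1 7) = (0 9 6 8)(1 7) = [9, 7, 2, 3, 4, 5, 8, 1, 0, 6]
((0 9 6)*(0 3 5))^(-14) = (0 9 6 3 5)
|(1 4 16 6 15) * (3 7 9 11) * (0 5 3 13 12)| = 40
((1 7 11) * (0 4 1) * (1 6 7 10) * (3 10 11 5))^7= ((0 4 6 7 5 3 10 1 11))^7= (0 1 3 7 4 11 10 5 6)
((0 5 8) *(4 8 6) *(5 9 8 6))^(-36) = ((0 9 8)(4 6))^(-36) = (9)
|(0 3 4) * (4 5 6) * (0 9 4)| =4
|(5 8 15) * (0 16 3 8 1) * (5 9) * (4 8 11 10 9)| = 24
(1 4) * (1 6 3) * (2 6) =(1 4 2 6 3) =[0, 4, 6, 1, 2, 5, 3]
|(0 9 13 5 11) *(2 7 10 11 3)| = |(0 9 13 5 3 2 7 10 11)| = 9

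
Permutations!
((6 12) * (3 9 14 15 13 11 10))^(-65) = (3 11 15 9 10 13 14)(6 12)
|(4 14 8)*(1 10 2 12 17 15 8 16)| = |(1 10 2 12 17 15 8 4 14 16)| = 10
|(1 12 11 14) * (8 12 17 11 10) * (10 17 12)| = 10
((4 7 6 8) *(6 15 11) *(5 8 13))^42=(4 15 6 5)(7 11 13 8)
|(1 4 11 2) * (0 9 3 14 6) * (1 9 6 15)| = 8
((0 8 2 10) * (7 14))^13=((0 8 2 10)(7 14))^13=(0 8 2 10)(7 14)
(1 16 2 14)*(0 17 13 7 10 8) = (0 17 13 7 10 8)(1 16 2 14) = [17, 16, 14, 3, 4, 5, 6, 10, 0, 9, 8, 11, 12, 7, 1, 15, 2, 13]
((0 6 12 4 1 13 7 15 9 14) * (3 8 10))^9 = (0 14 9 15 7 13 1 4 12 6)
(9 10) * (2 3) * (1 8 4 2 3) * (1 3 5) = (1 8 4 2 3 5)(9 10) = [0, 8, 3, 5, 2, 1, 6, 7, 4, 10, 9]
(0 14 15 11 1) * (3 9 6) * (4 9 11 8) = (0 14 15 8 4 9 6 3 11 1) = [14, 0, 2, 11, 9, 5, 3, 7, 4, 6, 10, 1, 12, 13, 15, 8]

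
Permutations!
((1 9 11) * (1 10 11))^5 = (1 9)(10 11)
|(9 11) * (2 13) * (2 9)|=|(2 13 9 11)|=4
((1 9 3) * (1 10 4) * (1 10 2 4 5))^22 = (1 9 3 2 4 10 5)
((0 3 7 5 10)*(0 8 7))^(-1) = ((0 3)(5 10 8 7))^(-1) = (0 3)(5 7 8 10)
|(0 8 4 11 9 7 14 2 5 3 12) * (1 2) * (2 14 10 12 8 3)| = |(0 3 8 4 11 9 7 10 12)(1 14)(2 5)| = 18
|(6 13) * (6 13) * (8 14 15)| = 3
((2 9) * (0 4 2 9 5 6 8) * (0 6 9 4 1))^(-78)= ((0 1)(2 5 9 4)(6 8))^(-78)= (2 9)(4 5)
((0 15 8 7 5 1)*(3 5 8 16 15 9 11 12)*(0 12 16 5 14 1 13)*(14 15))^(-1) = ((0 9 11 16 14 1 12 3 15 5 13)(7 8))^(-1) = (0 13 5 15 3 12 1 14 16 11 9)(7 8)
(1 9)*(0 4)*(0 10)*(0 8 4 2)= (0 2)(1 9)(4 10 8)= [2, 9, 0, 3, 10, 5, 6, 7, 4, 1, 8]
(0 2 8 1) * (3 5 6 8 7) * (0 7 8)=[2, 7, 8, 5, 4, 6, 0, 3, 1]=(0 2 8 1 7 3 5 6)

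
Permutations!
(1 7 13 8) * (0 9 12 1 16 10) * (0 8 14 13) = (0 9 12 1 7)(8 16 10)(13 14) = [9, 7, 2, 3, 4, 5, 6, 0, 16, 12, 8, 11, 1, 14, 13, 15, 10]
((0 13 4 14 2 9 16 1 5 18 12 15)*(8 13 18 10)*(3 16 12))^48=(0 16 10 4 9)(1 8 14 12 18)(2 15 3 5 13)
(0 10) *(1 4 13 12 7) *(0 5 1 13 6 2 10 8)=[8, 4, 10, 3, 6, 1, 2, 13, 0, 9, 5, 11, 7, 12]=(0 8)(1 4 6 2 10 5)(7 13 12)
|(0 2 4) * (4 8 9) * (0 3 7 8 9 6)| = 8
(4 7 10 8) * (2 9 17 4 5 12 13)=(2 9 17 4 7 10 8 5 12 13)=[0, 1, 9, 3, 7, 12, 6, 10, 5, 17, 8, 11, 13, 2, 14, 15, 16, 4]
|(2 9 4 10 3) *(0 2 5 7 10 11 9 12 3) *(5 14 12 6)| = |(0 2 6 5 7 10)(3 14 12)(4 11 9)| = 6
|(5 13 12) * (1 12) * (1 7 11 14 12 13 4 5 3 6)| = 8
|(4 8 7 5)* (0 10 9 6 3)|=20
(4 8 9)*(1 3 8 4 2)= (1 3 8 9 2)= [0, 3, 1, 8, 4, 5, 6, 7, 9, 2]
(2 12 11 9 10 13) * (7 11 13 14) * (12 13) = (2 13)(7 11 9 10 14) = [0, 1, 13, 3, 4, 5, 6, 11, 8, 10, 14, 9, 12, 2, 7]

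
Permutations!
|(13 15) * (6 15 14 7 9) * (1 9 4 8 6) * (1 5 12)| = |(1 9 5 12)(4 8 6 15 13 14 7)| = 28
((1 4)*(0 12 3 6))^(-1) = (0 6 3 12)(1 4)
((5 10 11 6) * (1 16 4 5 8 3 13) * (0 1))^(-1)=((0 1 16 4 5 10 11 6 8 3 13))^(-1)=(0 13 3 8 6 11 10 5 4 16 1)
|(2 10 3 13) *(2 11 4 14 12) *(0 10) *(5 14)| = 10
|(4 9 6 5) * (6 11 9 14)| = |(4 14 6 5)(9 11)| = 4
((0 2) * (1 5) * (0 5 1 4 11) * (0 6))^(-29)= ((0 2 5 4 11 6))^(-29)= (0 2 5 4 11 6)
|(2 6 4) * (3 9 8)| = |(2 6 4)(3 9 8)| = 3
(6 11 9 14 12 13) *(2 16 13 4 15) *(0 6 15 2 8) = [6, 1, 16, 3, 2, 5, 11, 7, 0, 14, 10, 9, 4, 15, 12, 8, 13] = (0 6 11 9 14 12 4 2 16 13 15 8)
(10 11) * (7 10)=(7 10 11)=[0, 1, 2, 3, 4, 5, 6, 10, 8, 9, 11, 7]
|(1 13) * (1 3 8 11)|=|(1 13 3 8 11)|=5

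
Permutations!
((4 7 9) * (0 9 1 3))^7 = (0 9 4 7 1 3) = ((0 9 4 7 1 3))^7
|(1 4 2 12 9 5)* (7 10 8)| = 6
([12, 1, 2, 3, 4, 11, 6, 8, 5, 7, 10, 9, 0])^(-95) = [12, 1, 2, 3, 4, 5, 6, 7, 8, 9, 10, 11, 0]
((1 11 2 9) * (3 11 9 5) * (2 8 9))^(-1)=(1 9 8 11 3 5 2)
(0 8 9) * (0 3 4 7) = (0 8 9 3 4 7) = [8, 1, 2, 4, 7, 5, 6, 0, 9, 3]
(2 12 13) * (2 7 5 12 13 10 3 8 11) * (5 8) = (2 13 7 8 11)(3 5 12 10) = [0, 1, 13, 5, 4, 12, 6, 8, 11, 9, 3, 2, 10, 7]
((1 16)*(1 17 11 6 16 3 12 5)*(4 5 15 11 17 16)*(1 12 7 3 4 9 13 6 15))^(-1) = ((17)(1 4 5 12)(3 7)(6 9 13)(11 15))^(-1) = (17)(1 12 5 4)(3 7)(6 13 9)(11 15)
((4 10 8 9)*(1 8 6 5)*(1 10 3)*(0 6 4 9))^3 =((0 6 5 10 4 3 1 8))^3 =(0 10 1 6 4 8 5 3)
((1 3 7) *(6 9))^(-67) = (1 7 3)(6 9) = ((1 3 7)(6 9))^(-67)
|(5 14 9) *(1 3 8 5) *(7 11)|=6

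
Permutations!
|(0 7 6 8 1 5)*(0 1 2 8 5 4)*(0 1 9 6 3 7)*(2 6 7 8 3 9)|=10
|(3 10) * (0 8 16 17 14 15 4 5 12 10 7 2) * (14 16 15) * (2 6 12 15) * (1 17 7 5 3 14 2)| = 44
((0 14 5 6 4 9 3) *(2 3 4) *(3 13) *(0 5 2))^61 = (0 5 13 14 6 3 2)(4 9)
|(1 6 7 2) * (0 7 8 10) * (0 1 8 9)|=|(0 7 2 8 10 1 6 9)|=8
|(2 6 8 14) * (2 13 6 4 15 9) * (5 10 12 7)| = 4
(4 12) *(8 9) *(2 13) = (2 13)(4 12)(8 9) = [0, 1, 13, 3, 12, 5, 6, 7, 9, 8, 10, 11, 4, 2]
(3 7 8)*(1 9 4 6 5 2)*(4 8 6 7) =(1 9 8 3 4 7 6 5 2) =[0, 9, 1, 4, 7, 2, 5, 6, 3, 8]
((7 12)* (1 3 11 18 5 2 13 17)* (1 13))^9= ((1 3 11 18 5 2)(7 12)(13 17))^9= (1 18)(2 11)(3 5)(7 12)(13 17)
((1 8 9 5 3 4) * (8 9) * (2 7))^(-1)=(1 4 3 5 9)(2 7)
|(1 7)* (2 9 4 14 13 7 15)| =|(1 15 2 9 4 14 13 7)| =8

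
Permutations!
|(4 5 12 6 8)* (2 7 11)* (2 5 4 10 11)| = 6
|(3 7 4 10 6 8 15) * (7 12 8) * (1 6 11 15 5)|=11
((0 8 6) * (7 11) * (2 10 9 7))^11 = ((0 8 6)(2 10 9 7 11))^11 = (0 6 8)(2 10 9 7 11)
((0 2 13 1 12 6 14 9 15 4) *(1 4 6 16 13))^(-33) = ((0 2 1 12 16 13 4)(6 14 9 15))^(-33) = (0 1 16 4 2 12 13)(6 15 9 14)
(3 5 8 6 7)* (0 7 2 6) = (0 7 3 5 8)(2 6) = [7, 1, 6, 5, 4, 8, 2, 3, 0]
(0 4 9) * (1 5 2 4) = (0 1 5 2 4 9) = [1, 5, 4, 3, 9, 2, 6, 7, 8, 0]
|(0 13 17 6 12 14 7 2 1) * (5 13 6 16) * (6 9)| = 8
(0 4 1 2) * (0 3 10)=(0 4 1 2 3 10)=[4, 2, 3, 10, 1, 5, 6, 7, 8, 9, 0]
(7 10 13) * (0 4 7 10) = (0 4 7)(10 13) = [4, 1, 2, 3, 7, 5, 6, 0, 8, 9, 13, 11, 12, 10]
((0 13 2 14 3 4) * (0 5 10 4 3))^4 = (14)(4 5 10)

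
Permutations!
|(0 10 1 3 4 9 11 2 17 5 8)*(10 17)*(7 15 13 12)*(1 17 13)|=15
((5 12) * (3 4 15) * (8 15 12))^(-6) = ((3 4 12 5 8 15))^(-6) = (15)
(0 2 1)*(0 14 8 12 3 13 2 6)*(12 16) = (0 6)(1 14 8 16 12 3 13 2) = [6, 14, 1, 13, 4, 5, 0, 7, 16, 9, 10, 11, 3, 2, 8, 15, 12]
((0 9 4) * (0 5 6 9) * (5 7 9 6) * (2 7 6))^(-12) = ((2 7 9 4 6))^(-12) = (2 4 7 6 9)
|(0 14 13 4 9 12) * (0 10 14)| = |(4 9 12 10 14 13)| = 6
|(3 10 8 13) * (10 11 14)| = |(3 11 14 10 8 13)| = 6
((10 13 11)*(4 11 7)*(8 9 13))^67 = ((4 11 10 8 9 13 7))^67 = (4 9 11 13 10 7 8)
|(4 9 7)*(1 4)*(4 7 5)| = 6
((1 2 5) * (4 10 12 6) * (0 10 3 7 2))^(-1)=((0 10 12 6 4 3 7 2 5 1))^(-1)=(0 1 5 2 7 3 4 6 12 10)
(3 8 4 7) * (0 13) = (0 13)(3 8 4 7) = [13, 1, 2, 8, 7, 5, 6, 3, 4, 9, 10, 11, 12, 0]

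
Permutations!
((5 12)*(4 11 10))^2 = ((4 11 10)(5 12))^2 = (12)(4 10 11)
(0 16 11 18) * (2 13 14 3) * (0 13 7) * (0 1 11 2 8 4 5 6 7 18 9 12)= (0 16 2 18 13 14 3 8 4 5 6 7 1 11 9 12)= [16, 11, 18, 8, 5, 6, 7, 1, 4, 12, 10, 9, 0, 14, 3, 15, 2, 17, 13]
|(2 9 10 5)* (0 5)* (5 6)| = |(0 6 5 2 9 10)| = 6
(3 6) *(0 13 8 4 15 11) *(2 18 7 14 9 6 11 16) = (0 13 8 4 15 16 2 18 7 14 9 6 3 11) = [13, 1, 18, 11, 15, 5, 3, 14, 4, 6, 10, 0, 12, 8, 9, 16, 2, 17, 7]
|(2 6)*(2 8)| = |(2 6 8)| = 3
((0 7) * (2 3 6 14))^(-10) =(2 6)(3 14)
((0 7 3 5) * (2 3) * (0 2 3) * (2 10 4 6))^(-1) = (0 2 6 4 10 5 3 7) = ((0 7 3 5 10 4 6 2))^(-1)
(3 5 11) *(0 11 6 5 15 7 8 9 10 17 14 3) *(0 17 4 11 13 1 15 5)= (0 13 1 15 7 8 9 10 4 11 17 14 3 5 6)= [13, 15, 2, 5, 11, 6, 0, 8, 9, 10, 4, 17, 12, 1, 3, 7, 16, 14]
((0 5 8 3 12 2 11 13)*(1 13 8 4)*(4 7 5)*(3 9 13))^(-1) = ((0 4 1 3 12 2 11 8 9 13)(5 7))^(-1) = (0 13 9 8 11 2 12 3 1 4)(5 7)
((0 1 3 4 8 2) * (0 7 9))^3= (0 4 7 1 8 9 3 2)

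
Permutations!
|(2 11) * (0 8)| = |(0 8)(2 11)| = 2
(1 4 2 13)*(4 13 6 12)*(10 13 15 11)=[0, 15, 6, 3, 2, 5, 12, 7, 8, 9, 13, 10, 4, 1, 14, 11]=(1 15 11 10 13)(2 6 12 4)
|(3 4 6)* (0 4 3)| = |(0 4 6)| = 3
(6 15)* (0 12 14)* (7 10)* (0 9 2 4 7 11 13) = (0 12 14 9 2 4 7 10 11 13)(6 15) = [12, 1, 4, 3, 7, 5, 15, 10, 8, 2, 11, 13, 14, 0, 9, 6]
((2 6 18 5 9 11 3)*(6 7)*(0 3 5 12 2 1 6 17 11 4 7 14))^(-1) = ((0 3 1 6 18 12 2 14)(4 7 17 11 5 9))^(-1) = (0 14 2 12 18 6 1 3)(4 9 5 11 17 7)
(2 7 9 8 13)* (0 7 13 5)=[7, 1, 13, 3, 4, 0, 6, 9, 5, 8, 10, 11, 12, 2]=(0 7 9 8 5)(2 13)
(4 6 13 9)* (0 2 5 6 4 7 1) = (0 2 5 6 13 9 7 1) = [2, 0, 5, 3, 4, 6, 13, 1, 8, 7, 10, 11, 12, 9]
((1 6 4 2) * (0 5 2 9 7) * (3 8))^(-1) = ((0 5 2 1 6 4 9 7)(3 8))^(-1) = (0 7 9 4 6 1 2 5)(3 8)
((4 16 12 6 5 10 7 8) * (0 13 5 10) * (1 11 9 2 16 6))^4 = ((0 13 5)(1 11 9 2 16 12)(4 6 10 7 8))^4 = (0 13 5)(1 16 9)(2 11 12)(4 8 7 10 6)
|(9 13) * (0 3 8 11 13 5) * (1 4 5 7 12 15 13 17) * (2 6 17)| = |(0 3 8 11 2 6 17 1 4 5)(7 12 15 13 9)| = 10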